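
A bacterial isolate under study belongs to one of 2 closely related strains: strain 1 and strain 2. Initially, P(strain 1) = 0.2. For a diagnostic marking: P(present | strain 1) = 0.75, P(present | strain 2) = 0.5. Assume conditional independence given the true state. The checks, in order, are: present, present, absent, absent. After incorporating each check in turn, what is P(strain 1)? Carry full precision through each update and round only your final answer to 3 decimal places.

0.123

Apply Bayes' rule sequentially, carrying P(strain 1) forward.
After 'present': P(strain 1) = 0.75·0.2000 / (0.75·0.2000 + 0.5·0.8000) ≈ 0.2727
After 'present': P(strain 1) = 0.75·0.2727 / (0.75·0.2727 + 0.5·0.7273) ≈ 0.3600
After 'absent': P(strain 1) = 0.25·0.3600 / (0.25·0.3600 + 0.5·0.6400) ≈ 0.2195
After 'absent': P(strain 1) = 0.25·0.2195 / (0.25·0.2195 + 0.5·0.7805) ≈ 0.1233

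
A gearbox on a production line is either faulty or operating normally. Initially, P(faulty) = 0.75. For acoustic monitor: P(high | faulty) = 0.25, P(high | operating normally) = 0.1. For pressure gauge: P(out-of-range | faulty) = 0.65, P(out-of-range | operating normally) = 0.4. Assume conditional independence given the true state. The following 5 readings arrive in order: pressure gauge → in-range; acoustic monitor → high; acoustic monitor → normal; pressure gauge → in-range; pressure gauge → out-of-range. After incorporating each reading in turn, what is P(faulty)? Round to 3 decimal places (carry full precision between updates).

After pressure gauge='in-range': P(faulty) = 0.35·0.7500 / (0.35·0.7500 + 0.6·0.2500) ≈ 0.6364
After acoustic monitor='high': P(faulty) = 0.25·0.6364 / (0.25·0.6364 + 0.1·0.3636) ≈ 0.8140
After acoustic monitor='normal': P(faulty) = 0.75·0.8140 / (0.75·0.8140 + 0.9·0.1860) ≈ 0.7848
After pressure gauge='in-range': P(faulty) = 0.35·0.7848 / (0.35·0.7848 + 0.6·0.2152) ≈ 0.6802
After pressure gauge='out-of-range': P(faulty) = 0.65·0.6802 / (0.65·0.6802 + 0.4·0.3198) ≈ 0.7756

0.776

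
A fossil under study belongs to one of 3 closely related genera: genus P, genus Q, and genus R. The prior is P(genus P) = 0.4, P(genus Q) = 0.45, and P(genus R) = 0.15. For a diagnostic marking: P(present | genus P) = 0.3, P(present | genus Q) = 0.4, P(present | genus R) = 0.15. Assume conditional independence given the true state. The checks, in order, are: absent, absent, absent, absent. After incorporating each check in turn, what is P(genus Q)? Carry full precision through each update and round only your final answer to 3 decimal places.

0.251

After 'absent': normaliser = 0.7·0.4000 + 0.6·0.4500 + 0.85·0.1500; P(genus P) ≈ 0.4133, P(genus Q) ≈ 0.3985, P(genus R) ≈ 0.1882
After 'absent': normaliser = 0.7·0.4133 + 0.6·0.3985 + 0.85·0.1882; P(genus P) ≈ 0.4203, P(genus Q) ≈ 0.3474, P(genus R) ≈ 0.2324
After 'absent': normaliser = 0.7·0.4203 + 0.6·0.3474 + 0.85·0.2324; P(genus P) ≈ 0.4202, P(genus Q) ≈ 0.2977, P(genus R) ≈ 0.2821
After 'absent': normaliser = 0.7·0.4202 + 0.6·0.2977 + 0.85·0.2821; P(genus P) ≈ 0.4128, P(genus Q) ≈ 0.2507, P(genus R) ≈ 0.3365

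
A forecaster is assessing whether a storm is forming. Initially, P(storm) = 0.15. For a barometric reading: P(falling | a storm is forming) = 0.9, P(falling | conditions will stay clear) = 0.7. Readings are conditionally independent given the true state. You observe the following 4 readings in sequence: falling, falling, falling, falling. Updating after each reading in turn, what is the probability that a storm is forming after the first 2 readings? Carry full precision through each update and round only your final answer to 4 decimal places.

After 'falling': P(storm) = 0.9·0.1500 / (0.9·0.1500 + 0.7·0.8500) ≈ 0.1849
After 'falling': P(storm) = 0.9·0.1849 / (0.9·0.1849 + 0.7·0.8151) ≈ 0.2258

0.2258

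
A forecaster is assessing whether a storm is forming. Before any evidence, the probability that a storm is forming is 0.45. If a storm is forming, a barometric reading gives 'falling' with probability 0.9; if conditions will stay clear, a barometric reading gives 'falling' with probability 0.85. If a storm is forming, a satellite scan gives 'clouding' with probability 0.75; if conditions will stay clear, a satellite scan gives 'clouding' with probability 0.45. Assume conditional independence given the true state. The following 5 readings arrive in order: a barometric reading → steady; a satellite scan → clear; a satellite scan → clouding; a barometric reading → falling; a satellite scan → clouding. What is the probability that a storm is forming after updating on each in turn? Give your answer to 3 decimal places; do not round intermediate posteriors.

0.422

After a barometric reading='steady': P(storm) = 0.1·0.4500 / (0.1·0.4500 + 0.15·0.5500) ≈ 0.3529
After a satellite scan='clear': P(storm) = 0.25·0.3529 / (0.25·0.3529 + 0.55·0.6471) ≈ 0.1987
After a satellite scan='clouding': P(storm) = 0.75·0.1987 / (0.75·0.1987 + 0.45·0.8013) ≈ 0.2924
After a barometric reading='falling': P(storm) = 0.9·0.2924 / (0.9·0.2924 + 0.85·0.7076) ≈ 0.3044
After a satellite scan='clouding': P(storm) = 0.75·0.3044 / (0.75·0.3044 + 0.45·0.6956) ≈ 0.4217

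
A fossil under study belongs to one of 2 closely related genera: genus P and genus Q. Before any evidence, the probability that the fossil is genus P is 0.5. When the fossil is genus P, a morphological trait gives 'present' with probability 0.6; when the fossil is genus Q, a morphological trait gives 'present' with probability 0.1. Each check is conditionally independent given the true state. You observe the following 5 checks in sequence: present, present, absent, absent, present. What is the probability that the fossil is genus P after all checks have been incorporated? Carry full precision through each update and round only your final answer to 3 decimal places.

0.977

Apply Bayes' rule sequentially, carrying P(genus P) forward.
After 'present': P(genus P) = 0.6·0.5000 / (0.6·0.5000 + 0.1·0.5000) ≈ 0.8571
After 'present': P(genus P) = 0.6·0.8571 / (0.6·0.8571 + 0.1·0.1429) ≈ 0.9730
After 'absent': P(genus P) = 0.4·0.9730 / (0.4·0.9730 + 0.9·0.0270) ≈ 0.9412
After 'absent': P(genus P) = 0.4·0.9412 / (0.4·0.9412 + 0.9·0.0588) ≈ 0.8767
After 'present': P(genus P) = 0.6·0.8767 / (0.6·0.8767 + 0.1·0.1233) ≈ 0.9771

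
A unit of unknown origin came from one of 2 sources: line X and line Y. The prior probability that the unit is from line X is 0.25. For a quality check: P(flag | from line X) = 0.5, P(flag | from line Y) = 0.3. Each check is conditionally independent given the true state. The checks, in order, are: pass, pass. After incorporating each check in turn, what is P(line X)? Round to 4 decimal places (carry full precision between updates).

Each posterior becomes the prior for the next update.
After 'pass': P(line X) = 0.5·0.2500 / (0.5·0.2500 + 0.7·0.7500) ≈ 0.1923
After 'pass': P(line X) = 0.5·0.1923 / (0.5·0.1923 + 0.7·0.8077) ≈ 0.1453

0.1453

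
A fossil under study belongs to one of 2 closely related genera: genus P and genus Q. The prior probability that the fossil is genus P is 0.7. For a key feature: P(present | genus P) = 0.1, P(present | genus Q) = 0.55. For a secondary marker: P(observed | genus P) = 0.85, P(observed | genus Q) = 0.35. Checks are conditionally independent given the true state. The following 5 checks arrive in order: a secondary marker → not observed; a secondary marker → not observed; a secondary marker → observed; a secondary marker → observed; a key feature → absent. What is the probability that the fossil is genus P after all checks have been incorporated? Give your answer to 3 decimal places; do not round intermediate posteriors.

After a secondary marker='not observed': P(genus P) = 0.15·0.7000 / (0.15·0.7000 + 0.65·0.3000) ≈ 0.3500
After a secondary marker='not observed': P(genus P) = 0.15·0.3500 / (0.15·0.3500 + 0.65·0.6500) ≈ 0.1105
After a secondary marker='observed': P(genus P) = 0.85·0.1105 / (0.85·0.1105 + 0.35·0.8895) ≈ 0.2318
After a secondary marker='observed': P(genus P) = 0.85·0.2318 / (0.85·0.2318 + 0.35·0.7682) ≈ 0.4229
After a key feature='absent': P(genus P) = 0.9·0.4229 / (0.9·0.4229 + 0.45·0.5771) ≈ 0.5944

0.594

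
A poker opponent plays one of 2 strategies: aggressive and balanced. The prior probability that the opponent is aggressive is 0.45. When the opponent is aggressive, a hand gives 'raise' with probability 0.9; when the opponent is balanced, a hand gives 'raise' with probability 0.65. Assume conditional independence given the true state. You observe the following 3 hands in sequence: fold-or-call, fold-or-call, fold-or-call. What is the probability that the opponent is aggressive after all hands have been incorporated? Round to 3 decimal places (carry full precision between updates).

0.019

After 'fold-or-call': P(aggressive) = 0.1·0.4500 / (0.1·0.4500 + 0.35·0.5500) ≈ 0.1895
After 'fold-or-call': P(aggressive) = 0.1·0.1895 / (0.1·0.1895 + 0.35·0.8105) ≈ 0.0626
After 'fold-or-call': P(aggressive) = 0.1·0.0626 / (0.1·0.0626 + 0.35·0.9374) ≈ 0.0187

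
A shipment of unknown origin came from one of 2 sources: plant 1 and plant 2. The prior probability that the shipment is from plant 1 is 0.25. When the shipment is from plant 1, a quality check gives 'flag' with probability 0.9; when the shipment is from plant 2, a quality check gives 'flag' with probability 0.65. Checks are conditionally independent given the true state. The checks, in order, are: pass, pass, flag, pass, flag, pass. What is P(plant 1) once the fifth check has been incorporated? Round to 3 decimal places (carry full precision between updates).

After 'pass': P(plant 1) = 0.1·0.2500 / (0.1·0.2500 + 0.35·0.7500) ≈ 0.0870
After 'pass': P(plant 1) = 0.1·0.0870 / (0.1·0.0870 + 0.35·0.9130) ≈ 0.0265
After 'flag': P(plant 1) = 0.9·0.0265 / (0.9·0.0265 + 0.65·0.9735) ≈ 0.0363
After 'pass': P(plant 1) = 0.1·0.0363 / (0.1·0.0363 + 0.35·0.9637) ≈ 0.0107
After 'flag': P(plant 1) = 0.9·0.0107 / (0.9·0.0107 + 0.65·0.9893) ≈ 0.0147

0.015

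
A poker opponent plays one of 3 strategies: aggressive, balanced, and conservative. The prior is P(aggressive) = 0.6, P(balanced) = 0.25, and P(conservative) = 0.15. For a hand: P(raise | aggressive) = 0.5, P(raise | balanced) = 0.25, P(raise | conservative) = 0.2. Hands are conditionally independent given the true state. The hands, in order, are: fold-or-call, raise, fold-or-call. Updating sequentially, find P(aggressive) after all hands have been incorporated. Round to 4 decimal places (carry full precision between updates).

0.5798

After 'fold-or-call': normaliser = 0.5·0.6000 + 0.75·0.2500 + 0.8·0.1500; P(aggressive) ≈ 0.4938, P(balanced) ≈ 0.3086, P(conservative) ≈ 0.1975
After 'raise': normaliser = 0.5·0.4938 + 0.25·0.3086 + 0.2·0.1975; P(aggressive) ≈ 0.6791, P(balanced) ≈ 0.2122, P(conservative) ≈ 0.1087
After 'fold-or-call': normaliser = 0.5·0.6791 + 0.75·0.2122 + 0.8·0.1087; P(aggressive) ≈ 0.5798, P(balanced) ≈ 0.2718, P(conservative) ≈ 0.1484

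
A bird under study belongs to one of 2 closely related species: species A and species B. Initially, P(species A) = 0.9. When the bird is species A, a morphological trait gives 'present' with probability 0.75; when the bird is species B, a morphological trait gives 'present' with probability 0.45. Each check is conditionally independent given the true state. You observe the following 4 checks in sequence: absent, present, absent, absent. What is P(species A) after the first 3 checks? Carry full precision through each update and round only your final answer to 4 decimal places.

0.7560

After 'absent': P(species A) = 0.25·0.9000 / (0.25·0.9000 + 0.55·0.1000) ≈ 0.8036
After 'present': P(species A) = 0.75·0.8036 / (0.75·0.8036 + 0.45·0.1964) ≈ 0.8721
After 'absent': P(species A) = 0.25·0.8721 / (0.25·0.8721 + 0.55·0.1279) ≈ 0.7560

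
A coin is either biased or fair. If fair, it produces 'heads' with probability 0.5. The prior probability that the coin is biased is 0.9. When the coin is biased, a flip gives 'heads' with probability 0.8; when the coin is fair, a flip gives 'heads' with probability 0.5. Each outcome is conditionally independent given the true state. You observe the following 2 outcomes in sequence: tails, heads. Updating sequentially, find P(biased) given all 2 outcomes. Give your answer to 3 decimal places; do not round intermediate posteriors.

After 'tails': P(biased) = 0.2·0.9000 / (0.2·0.9000 + 0.5·0.1000) ≈ 0.7826
After 'heads': P(biased) = 0.8·0.7826 / (0.8·0.7826 + 0.5·0.2174) ≈ 0.8521

0.852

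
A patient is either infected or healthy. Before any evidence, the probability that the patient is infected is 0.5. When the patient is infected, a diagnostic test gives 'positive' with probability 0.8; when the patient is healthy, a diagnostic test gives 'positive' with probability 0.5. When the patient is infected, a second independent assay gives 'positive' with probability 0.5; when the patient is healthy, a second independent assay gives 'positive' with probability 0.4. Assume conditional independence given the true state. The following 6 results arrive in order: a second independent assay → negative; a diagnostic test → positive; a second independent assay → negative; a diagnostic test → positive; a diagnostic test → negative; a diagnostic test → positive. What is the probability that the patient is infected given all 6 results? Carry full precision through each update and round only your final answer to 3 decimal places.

After a second independent assay='negative': P(infected) = 0.5·0.5000 / (0.5·0.5000 + 0.6·0.5000) ≈ 0.4545
After a diagnostic test='positive': P(infected) = 0.8·0.4545 / (0.8·0.4545 + 0.5·0.5455) ≈ 0.5714
After a second independent assay='negative': P(infected) = 0.5·0.5714 / (0.5·0.5714 + 0.6·0.4286) ≈ 0.5263
After a diagnostic test='positive': P(infected) = 0.8·0.5263 / (0.8·0.5263 + 0.5·0.4737) ≈ 0.6400
After a diagnostic test='negative': P(infected) = 0.2·0.6400 / (0.2·0.6400 + 0.5·0.3600) ≈ 0.4156
After a diagnostic test='positive': P(infected) = 0.8·0.4156 / (0.8·0.4156 + 0.5·0.5844) ≈ 0.5322

0.532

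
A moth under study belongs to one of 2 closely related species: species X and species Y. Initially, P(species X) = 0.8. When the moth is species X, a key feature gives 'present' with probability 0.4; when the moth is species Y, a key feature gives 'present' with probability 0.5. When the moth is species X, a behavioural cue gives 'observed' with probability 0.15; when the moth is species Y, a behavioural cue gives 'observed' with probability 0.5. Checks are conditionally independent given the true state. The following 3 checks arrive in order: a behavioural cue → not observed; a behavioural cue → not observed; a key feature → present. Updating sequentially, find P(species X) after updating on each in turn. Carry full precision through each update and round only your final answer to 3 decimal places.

0.902

Each posterior becomes the prior for the next update.
After a behavioural cue='not observed': P(species X) = 0.85·0.8000 / (0.85·0.8000 + 0.5·0.2000) ≈ 0.8718
After a behavioural cue='not observed': P(species X) = 0.85·0.8718 / (0.85·0.8718 + 0.5·0.1282) ≈ 0.9204
After a key feature='present': P(species X) = 0.4·0.9204 / (0.4·0.9204 + 0.5·0.0796) ≈ 0.9024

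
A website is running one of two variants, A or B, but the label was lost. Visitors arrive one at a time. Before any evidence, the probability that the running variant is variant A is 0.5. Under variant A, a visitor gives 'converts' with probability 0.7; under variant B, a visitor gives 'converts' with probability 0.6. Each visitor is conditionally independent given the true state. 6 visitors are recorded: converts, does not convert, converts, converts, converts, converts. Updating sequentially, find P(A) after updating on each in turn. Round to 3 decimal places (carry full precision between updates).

After 'converts': P(A) = 0.7·0.5000 / (0.7·0.5000 + 0.6·0.5000) ≈ 0.5385
After 'does not convert': P(A) = 0.3·0.5385 / (0.3·0.5385 + 0.4·0.4615) ≈ 0.4667
After 'converts': P(A) = 0.7·0.4667 / (0.7·0.4667 + 0.6·0.5333) ≈ 0.5052
After 'converts': P(A) = 0.7·0.5052 / (0.7·0.5052 + 0.6·0.4948) ≈ 0.5436
After 'converts': P(A) = 0.7·0.5436 / (0.7·0.5436 + 0.6·0.4564) ≈ 0.5815
After 'converts': P(A) = 0.7·0.5815 / (0.7·0.5815 + 0.6·0.4185) ≈ 0.6185

0.618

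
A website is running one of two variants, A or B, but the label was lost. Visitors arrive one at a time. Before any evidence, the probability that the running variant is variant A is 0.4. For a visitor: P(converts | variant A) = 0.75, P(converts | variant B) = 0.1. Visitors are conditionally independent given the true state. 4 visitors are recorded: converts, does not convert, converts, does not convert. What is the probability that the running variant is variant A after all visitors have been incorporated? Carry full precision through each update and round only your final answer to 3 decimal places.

After 'converts': P(A) = 0.75·0.4000 / (0.75·0.4000 + 0.1·0.6000) ≈ 0.8333
After 'does not convert': P(A) = 0.25·0.8333 / (0.25·0.8333 + 0.9·0.1667) ≈ 0.5814
After 'converts': P(A) = 0.75·0.5814 / (0.75·0.5814 + 0.1·0.4186) ≈ 0.9124
After 'does not convert': P(A) = 0.25·0.9124 / (0.25·0.9124 + 0.9·0.0876) ≈ 0.7432

0.743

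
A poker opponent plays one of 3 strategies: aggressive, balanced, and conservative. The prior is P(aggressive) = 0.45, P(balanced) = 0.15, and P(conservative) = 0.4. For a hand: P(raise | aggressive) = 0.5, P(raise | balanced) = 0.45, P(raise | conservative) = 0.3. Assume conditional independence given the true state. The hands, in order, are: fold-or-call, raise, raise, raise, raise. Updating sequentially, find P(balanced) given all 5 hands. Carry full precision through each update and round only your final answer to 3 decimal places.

Apply Bayes' rule sequentially, carrying P(balanced) forward.
After 'fold-or-call': normaliser = 0.5·0.4500 + 0.55·0.1500 + 0.7·0.4000; P(aggressive) ≈ 0.3830, P(balanced) ≈ 0.1404, P(conservative) ≈ 0.4766
After 'raise': normaliser = 0.5·0.3830 + 0.45·0.1404 + 0.3·0.4766; P(aggressive) ≈ 0.4815, P(balanced) ≈ 0.1589, P(conservative) ≈ 0.3596
After 'raise': normaliser = 0.5·0.4815 + 0.45·0.1589 + 0.3·0.3596; P(aggressive) ≈ 0.5731, P(balanced) ≈ 0.1702, P(conservative) ≈ 0.2567
After 'raise': normaliser = 0.5·0.5731 + 0.45·0.1702 + 0.3·0.2567; P(aggressive) ≈ 0.6510, P(balanced) ≈ 0.1740, P(conservative) ≈ 0.1750
After 'raise': normaliser = 0.5·0.6510 + 0.45·0.1740 + 0.3·0.1750; P(aggressive) ≈ 0.7133, P(balanced) ≈ 0.1716, P(conservative) ≈ 0.1150

0.172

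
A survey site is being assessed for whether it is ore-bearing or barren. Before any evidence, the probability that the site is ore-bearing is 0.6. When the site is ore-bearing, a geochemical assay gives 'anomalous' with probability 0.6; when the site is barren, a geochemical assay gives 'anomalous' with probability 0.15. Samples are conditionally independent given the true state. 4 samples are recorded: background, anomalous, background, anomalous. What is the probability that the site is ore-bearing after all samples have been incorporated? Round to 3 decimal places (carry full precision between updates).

Each posterior becomes the prior for the next update.
After 'background': P(ore) = 0.4·0.6000 / (0.4·0.6000 + 0.85·0.4000) ≈ 0.4138
After 'anomalous': P(ore) = 0.6·0.4138 / (0.6·0.4138 + 0.15·0.5862) ≈ 0.7385
After 'background': P(ore) = 0.4·0.7385 / (0.4·0.7385 + 0.85·0.2615) ≈ 0.5706
After 'anomalous': P(ore) = 0.6·0.5706 / (0.6·0.5706 + 0.15·0.4294) ≈ 0.8416

0.842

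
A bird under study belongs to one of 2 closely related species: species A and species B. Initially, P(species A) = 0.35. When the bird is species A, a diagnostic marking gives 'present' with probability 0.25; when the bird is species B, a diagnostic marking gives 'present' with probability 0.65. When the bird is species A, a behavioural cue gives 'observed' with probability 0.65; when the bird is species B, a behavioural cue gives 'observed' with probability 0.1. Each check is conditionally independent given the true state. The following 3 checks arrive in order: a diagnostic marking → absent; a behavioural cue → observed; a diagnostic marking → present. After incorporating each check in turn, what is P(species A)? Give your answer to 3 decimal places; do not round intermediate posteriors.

0.743

After a diagnostic marking='absent': P(species A) = 0.75·0.3500 / (0.75·0.3500 + 0.35·0.6500) ≈ 0.5357
After a behavioural cue='observed': P(species A) = 0.65·0.5357 / (0.65·0.5357 + 0.1·0.4643) ≈ 0.8824
After a diagnostic marking='present': P(species A) = 0.25·0.8824 / (0.25·0.8824 + 0.65·0.1176) ≈ 0.7426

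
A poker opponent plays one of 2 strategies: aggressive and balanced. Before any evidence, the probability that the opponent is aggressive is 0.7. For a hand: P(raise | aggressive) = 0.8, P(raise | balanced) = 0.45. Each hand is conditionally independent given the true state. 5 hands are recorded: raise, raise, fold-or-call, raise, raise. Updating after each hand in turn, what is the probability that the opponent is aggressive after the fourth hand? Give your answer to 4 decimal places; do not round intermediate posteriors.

0.8266

After 'raise': P(aggressive) = 0.8·0.7000 / (0.8·0.7000 + 0.45·0.3000) ≈ 0.8058
After 'raise': P(aggressive) = 0.8·0.8058 / (0.8·0.8058 + 0.45·0.1942) ≈ 0.8806
After 'fold-or-call': P(aggressive) = 0.2·0.8806 / (0.2·0.8806 + 0.55·0.1194) ≈ 0.7284
After 'raise': P(aggressive) = 0.8·0.7284 / (0.8·0.7284 + 0.45·0.2716) ≈ 0.8266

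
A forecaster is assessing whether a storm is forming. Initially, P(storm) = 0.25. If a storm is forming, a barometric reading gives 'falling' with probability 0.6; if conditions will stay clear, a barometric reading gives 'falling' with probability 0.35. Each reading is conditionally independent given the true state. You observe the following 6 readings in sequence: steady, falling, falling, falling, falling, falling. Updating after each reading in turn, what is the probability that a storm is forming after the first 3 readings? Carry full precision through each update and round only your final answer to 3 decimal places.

0.376

After 'steady': P(storm) = 0.4·0.2500 / (0.4·0.2500 + 0.65·0.7500) ≈ 0.1702
After 'falling': P(storm) = 0.6·0.1702 / (0.6·0.1702 + 0.35·0.8298) ≈ 0.2602
After 'falling': P(storm) = 0.6·0.2602 / (0.6·0.2602 + 0.35·0.7398) ≈ 0.3761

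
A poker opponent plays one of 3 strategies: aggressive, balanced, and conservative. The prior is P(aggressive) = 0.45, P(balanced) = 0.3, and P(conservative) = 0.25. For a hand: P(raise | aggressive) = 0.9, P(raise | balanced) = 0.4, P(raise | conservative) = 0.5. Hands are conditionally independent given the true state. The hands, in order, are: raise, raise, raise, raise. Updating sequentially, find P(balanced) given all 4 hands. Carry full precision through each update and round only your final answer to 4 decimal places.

0.0241

After 'raise': normaliser = 0.9·0.4500 + 0.4·0.3000 + 0.5·0.2500; P(aggressive) ≈ 0.6231, P(balanced) ≈ 0.1846, P(conservative) ≈ 0.1923
After 'raise': normaliser = 0.9·0.6231 + 0.4·0.1846 + 0.5·0.1923; P(aggressive) ≈ 0.7674, P(balanced) ≈ 0.1011, P(conservative) ≈ 0.1316
After 'raise': normaliser = 0.9·0.7674 + 0.4·0.1011 + 0.5·0.1316; P(aggressive) ≈ 0.8667, P(balanced) ≈ 0.0507, P(conservative) ≈ 0.0826
After 'raise': normaliser = 0.9·0.8667 + 0.4·0.0507 + 0.5·0.0826; P(aggressive) ≈ 0.9268, P(balanced) ≈ 0.0241, P(conservative) ≈ 0.0491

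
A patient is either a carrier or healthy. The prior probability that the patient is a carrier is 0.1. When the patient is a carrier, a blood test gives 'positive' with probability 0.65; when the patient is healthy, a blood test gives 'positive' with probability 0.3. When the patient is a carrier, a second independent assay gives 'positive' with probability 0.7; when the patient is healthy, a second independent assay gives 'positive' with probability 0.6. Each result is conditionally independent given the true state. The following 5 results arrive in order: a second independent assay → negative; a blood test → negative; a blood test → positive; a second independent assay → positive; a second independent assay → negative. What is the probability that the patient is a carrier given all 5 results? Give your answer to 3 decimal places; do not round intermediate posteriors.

0.073

After a second independent assay='negative': P(carrier) = 0.3·0.1000 / (0.3·0.1000 + 0.4·0.9000) ≈ 0.0769
After a blood test='negative': P(carrier) = 0.35·0.0769 / (0.35·0.0769 + 0.7·0.9231) ≈ 0.0400
After a blood test='positive': P(carrier) = 0.65·0.0400 / (0.65·0.0400 + 0.3·0.9600) ≈ 0.0828
After a second independent assay='positive': P(carrier) = 0.7·0.0828 / (0.7·0.0828 + 0.6·0.9172) ≈ 0.0953
After a second independent assay='negative': P(carrier) = 0.3·0.0953 / (0.3·0.0953 + 0.4·0.9047) ≈ 0.0732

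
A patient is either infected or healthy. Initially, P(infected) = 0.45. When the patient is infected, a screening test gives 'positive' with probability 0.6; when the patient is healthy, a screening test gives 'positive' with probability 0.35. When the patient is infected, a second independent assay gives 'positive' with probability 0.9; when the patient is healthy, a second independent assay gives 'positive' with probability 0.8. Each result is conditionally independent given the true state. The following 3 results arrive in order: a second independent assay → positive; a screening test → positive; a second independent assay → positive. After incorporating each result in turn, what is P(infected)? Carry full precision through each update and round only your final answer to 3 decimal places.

After a second independent assay='positive': P(infected) = 0.9·0.4500 / (0.9·0.4500 + 0.8·0.5500) ≈ 0.4793
After a screening test='positive': P(infected) = 0.6·0.4793 / (0.6·0.4793 + 0.35·0.5207) ≈ 0.6121
After a second independent assay='positive': P(infected) = 0.9·0.6121 / (0.9·0.6121 + 0.8·0.3879) ≈ 0.6397

0.640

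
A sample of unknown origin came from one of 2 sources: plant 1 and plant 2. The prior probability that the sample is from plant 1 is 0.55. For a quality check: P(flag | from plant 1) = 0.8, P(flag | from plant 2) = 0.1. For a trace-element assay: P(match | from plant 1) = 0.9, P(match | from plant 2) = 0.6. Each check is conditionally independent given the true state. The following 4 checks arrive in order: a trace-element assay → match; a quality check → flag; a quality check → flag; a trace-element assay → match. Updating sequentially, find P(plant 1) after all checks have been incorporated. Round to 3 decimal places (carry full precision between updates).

After a trace-element assay='match': P(plant 1) = 0.9·0.5500 / (0.9·0.5500 + 0.6·0.4500) ≈ 0.6471
After a quality check='flag': P(plant 1) = 0.8·0.6471 / (0.8·0.6471 + 0.1·0.3529) ≈ 0.9362
After a quality check='flag': P(plant 1) = 0.8·0.9362 / (0.8·0.9362 + 0.1·0.0638) ≈ 0.9915
After a trace-element assay='match': P(plant 1) = 0.9·0.9915 / (0.9·0.9915 + 0.6·0.0085) ≈ 0.9944

0.994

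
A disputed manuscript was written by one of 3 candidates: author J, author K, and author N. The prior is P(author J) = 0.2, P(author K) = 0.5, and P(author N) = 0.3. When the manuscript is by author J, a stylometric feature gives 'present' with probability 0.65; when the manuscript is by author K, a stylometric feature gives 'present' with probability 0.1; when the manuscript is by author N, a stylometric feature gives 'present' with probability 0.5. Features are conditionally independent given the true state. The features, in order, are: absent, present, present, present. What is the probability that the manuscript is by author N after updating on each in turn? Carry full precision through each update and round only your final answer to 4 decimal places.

0.4880

After 'absent': normaliser = 0.35·0.2000 + 0.9·0.5000 + 0.5·0.3000; P(author J) ≈ 0.1045, P(author K) ≈ 0.6716, P(author N) ≈ 0.2239
After 'present': normaliser = 0.65·0.1045 + 0.1·0.6716 + 0.5·0.2239; P(author J) ≈ 0.2749, P(author K) ≈ 0.2719, P(author N) ≈ 0.4532
After 'present': normaliser = 0.65·0.2749 + 0.1·0.2719 + 0.5·0.4532; P(author J) ≈ 0.4132, P(author K) ≈ 0.0629, P(author N) ≈ 0.5239
After 'present': normaliser = 0.65·0.4132 + 0.1·0.0629 + 0.5·0.5239; P(author J) ≈ 0.5003, P(author K) ≈ 0.0117, P(author N) ≈ 0.4880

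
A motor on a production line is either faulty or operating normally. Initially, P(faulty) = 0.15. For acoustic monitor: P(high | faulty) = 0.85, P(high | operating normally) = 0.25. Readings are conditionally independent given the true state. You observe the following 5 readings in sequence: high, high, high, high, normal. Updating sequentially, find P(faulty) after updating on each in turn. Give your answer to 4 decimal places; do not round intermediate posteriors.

After 'high': P(faulty) = 0.85·0.1500 / (0.85·0.1500 + 0.25·0.8500) ≈ 0.3750
After 'high': P(faulty) = 0.85·0.3750 / (0.85·0.3750 + 0.25·0.6250) ≈ 0.6711
After 'high': P(faulty) = 0.85·0.6711 / (0.85·0.6711 + 0.25·0.3289) ≈ 0.8740
After 'high': P(faulty) = 0.85·0.8740 / (0.85·0.8740 + 0.25·0.1260) ≈ 0.9593
After 'normal': P(faulty) = 0.15·0.9593 / (0.15·0.9593 + 0.75·0.0407) ≈ 0.8251

0.8251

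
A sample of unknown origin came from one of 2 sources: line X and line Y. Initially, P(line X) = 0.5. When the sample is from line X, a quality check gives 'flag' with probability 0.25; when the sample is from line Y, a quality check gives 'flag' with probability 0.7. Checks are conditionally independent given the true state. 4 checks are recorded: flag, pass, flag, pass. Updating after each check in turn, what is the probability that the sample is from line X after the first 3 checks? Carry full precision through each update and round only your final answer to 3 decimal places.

After 'flag': P(line X) = 0.25·0.5000 / (0.25·0.5000 + 0.7·0.5000) ≈ 0.2632
After 'pass': P(line X) = 0.75·0.2632 / (0.75·0.2632 + 0.3·0.7368) ≈ 0.4717
After 'flag': P(line X) = 0.25·0.4717 / (0.25·0.4717 + 0.7·0.5283) ≈ 0.2418

0.242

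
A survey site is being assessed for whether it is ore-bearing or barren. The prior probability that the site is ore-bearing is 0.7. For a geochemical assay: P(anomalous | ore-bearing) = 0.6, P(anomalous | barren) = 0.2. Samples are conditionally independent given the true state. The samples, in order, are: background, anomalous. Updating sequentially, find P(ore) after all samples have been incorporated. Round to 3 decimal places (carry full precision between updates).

After 'background': P(ore) = 0.4·0.7000 / (0.4·0.7000 + 0.8·0.3000) ≈ 0.5385
After 'anomalous': P(ore) = 0.6·0.5385 / (0.6·0.5385 + 0.2·0.4615) ≈ 0.7778

0.778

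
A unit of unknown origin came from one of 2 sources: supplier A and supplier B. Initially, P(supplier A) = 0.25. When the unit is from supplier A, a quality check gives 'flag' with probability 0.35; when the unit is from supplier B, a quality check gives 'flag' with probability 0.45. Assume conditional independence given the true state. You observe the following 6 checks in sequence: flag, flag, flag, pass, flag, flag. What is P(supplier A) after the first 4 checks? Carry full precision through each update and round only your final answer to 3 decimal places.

0.156

Apply Bayes' rule sequentially, carrying P(supplier A) forward.
After 'flag': P(supplier A) = 0.35·0.2500 / (0.35·0.2500 + 0.45·0.7500) ≈ 0.2059
After 'flag': P(supplier A) = 0.35·0.2059 / (0.35·0.2059 + 0.45·0.7941) ≈ 0.1678
After 'flag': P(supplier A) = 0.35·0.1678 / (0.35·0.1678 + 0.45·0.8322) ≈ 0.1356
After 'pass': P(supplier A) = 0.65·0.1356 / (0.65·0.1356 + 0.55·0.8644) ≈ 0.1564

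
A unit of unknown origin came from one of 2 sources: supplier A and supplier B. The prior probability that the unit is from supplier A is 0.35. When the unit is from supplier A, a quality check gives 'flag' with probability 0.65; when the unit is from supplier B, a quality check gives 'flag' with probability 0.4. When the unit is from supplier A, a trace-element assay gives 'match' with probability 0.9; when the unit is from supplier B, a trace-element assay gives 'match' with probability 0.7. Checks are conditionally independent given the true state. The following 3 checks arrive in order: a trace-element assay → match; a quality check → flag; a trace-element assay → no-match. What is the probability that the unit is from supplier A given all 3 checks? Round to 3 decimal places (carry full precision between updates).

0.273

Apply Bayes' rule sequentially, carrying P(supplier A) forward.
After a trace-element assay='match': P(supplier A) = 0.9·0.3500 / (0.9·0.3500 + 0.7·0.6500) ≈ 0.4091
After a quality check='flag': P(supplier A) = 0.65·0.4091 / (0.65·0.4091 + 0.4·0.5909) ≈ 0.5294
After a trace-element assay='no-match': P(supplier A) = 0.1·0.5294 / (0.1·0.5294 + 0.3·0.4706) ≈ 0.2727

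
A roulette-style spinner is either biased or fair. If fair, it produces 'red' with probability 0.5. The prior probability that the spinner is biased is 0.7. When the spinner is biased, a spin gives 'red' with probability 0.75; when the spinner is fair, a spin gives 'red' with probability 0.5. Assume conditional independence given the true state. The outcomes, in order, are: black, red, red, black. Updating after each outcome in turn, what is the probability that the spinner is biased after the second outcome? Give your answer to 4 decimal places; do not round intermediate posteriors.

Apply Bayes' rule sequentially, carrying P(biased) forward.
After 'black': P(biased) = 0.25·0.7000 / (0.25·0.7000 + 0.5·0.3000) ≈ 0.5385
After 'red': P(biased) = 0.75·0.5385 / (0.75·0.5385 + 0.5·0.4615) ≈ 0.6364

0.6364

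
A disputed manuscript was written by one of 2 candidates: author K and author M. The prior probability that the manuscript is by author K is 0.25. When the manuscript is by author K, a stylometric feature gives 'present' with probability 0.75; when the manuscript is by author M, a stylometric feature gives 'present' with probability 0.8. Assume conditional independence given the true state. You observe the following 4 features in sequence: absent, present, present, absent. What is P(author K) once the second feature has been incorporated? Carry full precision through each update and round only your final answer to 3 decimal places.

0.281

After 'absent': P(author K) = 0.25·0.2500 / (0.25·0.2500 + 0.2·0.7500) ≈ 0.2941
After 'present': P(author K) = 0.75·0.2941 / (0.75·0.2941 + 0.8·0.7059) ≈ 0.2809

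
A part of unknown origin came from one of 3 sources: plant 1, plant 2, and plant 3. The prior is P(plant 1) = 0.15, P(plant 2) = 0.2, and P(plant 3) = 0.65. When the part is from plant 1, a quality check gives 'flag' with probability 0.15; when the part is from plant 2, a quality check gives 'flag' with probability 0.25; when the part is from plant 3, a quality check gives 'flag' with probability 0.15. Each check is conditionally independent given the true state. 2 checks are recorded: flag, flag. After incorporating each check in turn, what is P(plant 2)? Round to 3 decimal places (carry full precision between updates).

0.410

After 'flag': normaliser = 0.15·0.1500 + 0.25·0.2000 + 0.15·0.6500; P(plant 1) ≈ 0.1324, P(plant 2) ≈ 0.2941, P(plant 3) ≈ 0.5735
After 'flag': normaliser = 0.15·0.1324 + 0.25·0.2941 + 0.15·0.5735; P(plant 1) ≈ 0.1107, P(plant 2) ≈ 0.4098, P(plant 3) ≈ 0.4795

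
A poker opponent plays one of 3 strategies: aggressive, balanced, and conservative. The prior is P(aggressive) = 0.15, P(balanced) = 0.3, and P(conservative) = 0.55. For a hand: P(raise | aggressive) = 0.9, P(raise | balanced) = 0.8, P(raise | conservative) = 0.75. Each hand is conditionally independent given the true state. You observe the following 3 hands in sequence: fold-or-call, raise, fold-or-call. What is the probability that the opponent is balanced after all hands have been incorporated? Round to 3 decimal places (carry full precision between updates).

0.261

After 'fold-or-call': normaliser = 0.1·0.1500 + 0.2·0.3000 + 0.25·0.5500; P(aggressive) ≈ 0.0706, P(balanced) ≈ 0.2824, P(conservative) ≈ 0.6471
After 'raise': normaliser = 0.9·0.0706 + 0.8·0.2824 + 0.75·0.6471; P(aggressive) ≈ 0.0820, P(balanced) ≈ 0.2916, P(conservative) ≈ 0.6264
After 'fold-or-call': normaliser = 0.1·0.0820 + 0.2·0.2916 + 0.25·0.6264; P(aggressive) ≈ 0.0368, P(balanced) ≈ 0.2614, P(conservative) ≈ 0.7019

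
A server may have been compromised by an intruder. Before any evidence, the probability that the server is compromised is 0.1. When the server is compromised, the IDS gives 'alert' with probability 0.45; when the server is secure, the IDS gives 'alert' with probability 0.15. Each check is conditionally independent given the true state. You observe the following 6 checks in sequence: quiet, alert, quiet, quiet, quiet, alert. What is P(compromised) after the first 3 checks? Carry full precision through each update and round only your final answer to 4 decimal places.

0.1225

After 'quiet': P(compromised) = 0.55·0.1000 / (0.55·0.1000 + 0.85·0.9000) ≈ 0.0671
After 'alert': P(compromised) = 0.45·0.0671 / (0.45·0.0671 + 0.15·0.9329) ≈ 0.1774
After 'quiet': P(compromised) = 0.55·0.1774 / (0.55·0.1774 + 0.85·0.8226) ≈ 0.1225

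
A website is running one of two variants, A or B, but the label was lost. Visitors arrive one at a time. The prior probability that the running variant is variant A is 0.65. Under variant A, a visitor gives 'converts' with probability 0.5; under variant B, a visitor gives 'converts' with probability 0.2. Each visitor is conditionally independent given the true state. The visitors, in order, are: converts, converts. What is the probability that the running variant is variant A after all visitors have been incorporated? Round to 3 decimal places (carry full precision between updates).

After 'converts': P(A) = 0.5·0.6500 / (0.5·0.6500 + 0.2·0.3500) ≈ 0.8228
After 'converts': P(A) = 0.5·0.8228 / (0.5·0.8228 + 0.2·0.1772) ≈ 0.9207

0.921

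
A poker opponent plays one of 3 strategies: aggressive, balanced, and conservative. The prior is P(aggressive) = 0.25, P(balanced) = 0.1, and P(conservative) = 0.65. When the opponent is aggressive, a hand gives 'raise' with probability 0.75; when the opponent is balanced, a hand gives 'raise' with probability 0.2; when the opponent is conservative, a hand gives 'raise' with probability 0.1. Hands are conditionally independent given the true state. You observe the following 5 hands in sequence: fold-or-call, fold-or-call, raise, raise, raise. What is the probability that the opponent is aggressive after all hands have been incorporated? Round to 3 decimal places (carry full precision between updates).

0.864

After 'fold-or-call': normaliser = 0.25·0.2500 + 0.8·0.1000 + 0.9·0.6500; P(aggressive) ≈ 0.0859, P(balanced) ≈ 0.1100, P(conservative) ≈ 0.8041
After 'fold-or-call': normaliser = 0.25·0.0859 + 0.8·0.1100 + 0.9·0.8041; P(aggressive) ≈ 0.0258, P(balanced) ≈ 0.1056, P(conservative) ≈ 0.8686
After 'raise': normaliser = 0.75·0.0258 + 0.2·0.1056 + 0.1·0.8686; P(aggressive) ≈ 0.1519, P(balanced) ≈ 0.1659, P(conservative) ≈ 0.6823
After 'raise': normaliser = 0.75·0.1519 + 0.2·0.1659 + 0.1·0.6823; P(aggressive) ≈ 0.5290, P(balanced) ≈ 0.1541, P(conservative) ≈ 0.3169
After 'raise': normaliser = 0.75·0.5290 + 0.2·0.1541 + 0.1·0.3169; P(aggressive) ≈ 0.8639, P(balanced) ≈ 0.0671, P(conservative) ≈ 0.0690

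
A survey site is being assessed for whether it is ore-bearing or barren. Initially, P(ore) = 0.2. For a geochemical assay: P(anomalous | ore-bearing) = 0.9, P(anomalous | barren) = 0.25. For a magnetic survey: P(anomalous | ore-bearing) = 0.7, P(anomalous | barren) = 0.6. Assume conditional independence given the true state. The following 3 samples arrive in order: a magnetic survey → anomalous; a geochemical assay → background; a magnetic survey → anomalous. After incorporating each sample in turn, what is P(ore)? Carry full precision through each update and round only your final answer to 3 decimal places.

Each posterior becomes the prior for the next update.
After a magnetic survey='anomalous': P(ore) = 0.7·0.2000 / (0.7·0.2000 + 0.6·0.8000) ≈ 0.2258
After a geochemical assay='background': P(ore) = 0.1·0.2258 / (0.1·0.2258 + 0.75·0.7742) ≈ 0.0374
After a magnetic survey='anomalous': P(ore) = 0.7·0.0374 / (0.7·0.0374 + 0.6·0.9626) ≈ 0.0434

0.043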